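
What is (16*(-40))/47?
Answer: -640/47 ≈ -13.617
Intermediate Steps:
(16*(-40))/47 = -640*1/47 = -640/47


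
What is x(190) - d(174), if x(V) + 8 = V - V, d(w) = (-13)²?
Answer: -177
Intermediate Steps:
d(w) = 169
x(V) = -8 (x(V) = -8 + (V - V) = -8 + 0 = -8)
x(190) - d(174) = -8 - 1*169 = -8 - 169 = -177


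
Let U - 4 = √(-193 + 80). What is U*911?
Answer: 3644 + 911*I*√113 ≈ 3644.0 + 9684.1*I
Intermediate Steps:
U = 4 + I*√113 (U = 4 + √(-193 + 80) = 4 + √(-113) = 4 + I*√113 ≈ 4.0 + 10.63*I)
U*911 = (4 + I*√113)*911 = 3644 + 911*I*√113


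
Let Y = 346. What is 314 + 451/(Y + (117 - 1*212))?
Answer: 79265/251 ≈ 315.80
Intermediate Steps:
314 + 451/(Y + (117 - 1*212)) = 314 + 451/(346 + (117 - 1*212)) = 314 + 451/(346 + (117 - 212)) = 314 + 451/(346 - 95) = 314 + 451/251 = 79265/251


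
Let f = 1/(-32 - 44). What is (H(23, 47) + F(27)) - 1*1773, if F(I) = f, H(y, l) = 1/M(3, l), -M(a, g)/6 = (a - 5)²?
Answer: -808513/456 ≈ -1773.1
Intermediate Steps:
M(a, g) = -6*(-5 + a)² (M(a, g) = -6*(a - 5)² = -6*(-5 + a)²)
H(y, l) = -1/24 (H(y, l) = 1/(-6*(-5 + 3)²) = 1/(-6*(-2)²) = 1/(-6*4) = 1/(-24) = -1/24)
f = -1/76 (f = 1/(-76) = -1/76 ≈ -0.013158)
F(I) = -1/76
(H(23, 47) + F(27)) - 1*1773 = (-1/24 - 1/76) - 1*1773 = -25/456 - 1773 = -808513/456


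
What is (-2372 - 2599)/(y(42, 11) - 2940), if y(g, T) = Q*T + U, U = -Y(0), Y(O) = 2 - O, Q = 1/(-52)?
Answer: 258492/152995 ≈ 1.6895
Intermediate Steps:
Q = -1/52 ≈ -0.019231
U = -2 (U = -(2 - 1*0) = -(2 + 0) = -1*2 = -2)
y(g, T) = -2 - T/52 (y(g, T) = -T/52 - 2 = -2 - T/52)
(-2372 - 2599)/(y(42, 11) - 2940) = (-2372 - 2599)/((-2 - 1/52*11) - 2940) = -4971/((-2 - 11/52) - 2940) = -4971/(-115/52 - 2940) = -4971/(-152995/52) = -4971*(-52/152995) = 258492/152995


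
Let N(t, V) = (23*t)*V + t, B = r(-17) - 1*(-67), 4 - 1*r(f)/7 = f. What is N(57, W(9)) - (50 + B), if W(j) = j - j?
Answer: -207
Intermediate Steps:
W(j) = 0
r(f) = 28 - 7*f
B = 214 (B = (28 - 7*(-17)) - 1*(-67) = (28 + 119) + 67 = 147 + 67 = 214)
N(t, V) = t + 23*V*t (N(t, V) = 23*V*t + t = t + 23*V*t)
N(57, W(9)) - (50 + B) = 57*(1 + 23*0) - (50 + 214) = 57*(1 + 0) - 1*264 = 57*1 - 264 = 57 - 264 = -207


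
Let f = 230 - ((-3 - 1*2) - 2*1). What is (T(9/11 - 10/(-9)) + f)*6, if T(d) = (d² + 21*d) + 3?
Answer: 5571620/3267 ≈ 1705.4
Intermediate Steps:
T(d) = 3 + d² + 21*d
f = 237 (f = 230 - ((-3 - 2) - 2) = 230 - (-5 - 2) = 230 - 1*(-7) = 230 + 7 = 237)
(T(9/11 - 10/(-9)) + f)*6 = ((3 + (9/11 - 10/(-9))² + 21*(9/11 - 10/(-9))) + 237)*6 = ((3 + (9*(1/11) - 10*(-⅑))² + 21*(9*(1/11) - 10*(-⅑))) + 237)*6 = ((3 + (9/11 + 10/9)² + 21*(9/11 + 10/9)) + 237)*6 = ((3 + (191/99)² + 21*(191/99)) + 237)*6 = ((3 + 36481/9801 + 1337/33) + 237)*6 = (462973/9801 + 237)*6 = (2785810/9801)*6 = 5571620/3267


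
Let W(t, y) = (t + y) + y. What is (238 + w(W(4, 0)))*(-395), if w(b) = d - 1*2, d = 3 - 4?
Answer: -92825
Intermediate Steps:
d = -1
W(t, y) = t + 2*y
w(b) = -3 (w(b) = -1 - 1*2 = -1 - 2 = -3)
(238 + w(W(4, 0)))*(-395) = (238 - 3)*(-395) = 235*(-395) = -92825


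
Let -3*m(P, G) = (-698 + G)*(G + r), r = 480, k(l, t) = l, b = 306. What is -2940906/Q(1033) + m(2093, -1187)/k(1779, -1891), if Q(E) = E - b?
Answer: -16664484587/3879999 ≈ -4295.0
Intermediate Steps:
m(P, G) = -(-698 + G)*(480 + G)/3 (m(P, G) = -(-698 + G)*(G + 480)/3 = -(-698 + G)*(480 + G)/3)
Q(E) = -306 + E (Q(E) = E - 1*306 = E - 306 = -306 + E)
-2940906/Q(1033) + m(2093, -1187)/k(1779, -1891) = -2940906/(-306 + 1033) + (111680 - ⅓*(-1187)² + (218/3)*(-1187))/1779 = -2940906/727 + (111680 - ⅓*1408969 - 258766/3)*(1/1779) = -2940906*1/727 + (111680 - 1408969/3 - 258766/3)*(1/1779) = -2940906/727 - 1332695/3*1/1779 = -2940906/727 - 1332695/5337 = -16664484587/3879999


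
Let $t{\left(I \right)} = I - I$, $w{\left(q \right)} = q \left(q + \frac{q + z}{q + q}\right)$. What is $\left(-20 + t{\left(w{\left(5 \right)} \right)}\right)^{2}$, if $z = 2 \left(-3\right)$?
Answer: $400$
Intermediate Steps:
$z = -6$
$w{\left(q \right)} = q \left(q + \frac{-6 + q}{2 q}\right)$ ($w{\left(q \right)} = q \left(q + \frac{q - 6}{q + q}\right) = q \left(q + \frac{-6 + q}{2 q}\right)$)
$t{\left(I \right)} = 0$
$\left(-20 + t{\left(w{\left(5 \right)} \right)}\right)^{2} = \left(-20 + 0\right)^{2} = \left(-20\right)^{2} = 400$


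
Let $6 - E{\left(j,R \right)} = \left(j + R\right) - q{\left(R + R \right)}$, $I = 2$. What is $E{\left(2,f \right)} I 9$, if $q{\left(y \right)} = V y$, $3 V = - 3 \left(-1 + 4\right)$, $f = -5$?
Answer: $702$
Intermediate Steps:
$V = -3$ ($V = \frac{\left(-3\right) \left(-1 + 4\right)}{3} = \frac{\left(-3\right) 3}{3} = \frac{1}{3} \left(-9\right) = -3$)
$q{\left(y \right)} = - 3 y$
$E{\left(j,R \right)} = 6 - j - 7 R$ ($E{\left(j,R \right)} = 6 - \left(\left(j + R\right) - - 3 \left(R + R\right)\right) = 6 - \left(\left(R + j\right) - - 3 \cdot 2 R\right) = 6 - \left(\left(R + j\right) - - 6 R\right) = 6 - \left(\left(R + j\right) + 6 R\right) = 6 - \left(j + 7 R\right) = 6 - j - 7 R$)
$E{\left(2,f \right)} I 9 = \left(6 - 2 - -35\right) 2 \cdot 9 = \left(6 - 2 + 35\right) 2 \cdot 9 = 39 \cdot 2 \cdot 9 = 78 \cdot 9 = 702$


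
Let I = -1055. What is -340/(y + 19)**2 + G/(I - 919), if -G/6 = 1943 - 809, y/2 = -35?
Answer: 23846/7191 ≈ 3.3161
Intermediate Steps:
y = -70 (y = 2*(-35) = -70)
G = -6804 (G = -6*(1943 - 809) = -6*1134 = -6804)
-340/(y + 19)**2 + G/(I - 919) = -340/(-70 + 19)**2 - 6804/(-1055 - 919) = -340/((-51)**2) - 6804/(-1974) = -340/2601 - 6804*(-1/1974) = -340*1/2601 + 162/47 = -20/153 + 162/47 = 23846/7191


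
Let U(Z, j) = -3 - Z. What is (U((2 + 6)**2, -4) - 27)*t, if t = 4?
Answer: -376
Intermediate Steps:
(U((2 + 6)**2, -4) - 27)*t = ((-3 - (2 + 6)**2) - 27)*4 = ((-3 - 1*8**2) - 27)*4 = ((-3 - 1*64) - 27)*4 = ((-3 - 64) - 27)*4 = (-67 - 27)*4 = -94*4 = -376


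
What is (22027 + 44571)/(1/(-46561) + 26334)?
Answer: 3100869478/1226137373 ≈ 2.5290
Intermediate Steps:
(22027 + 44571)/(1/(-46561) + 26334) = 66598/(-1/46561 + 26334) = 66598/(1226137373/46561) = 66598*(46561/1226137373) = 3100869478/1226137373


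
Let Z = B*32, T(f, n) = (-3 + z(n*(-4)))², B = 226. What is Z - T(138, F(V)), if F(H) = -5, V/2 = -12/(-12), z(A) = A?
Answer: 6943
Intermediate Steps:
V = 2 (V = 2*(-12/(-12)) = 2*(-12*(-1/12)) = 2*1 = 2)
T(f, n) = (-3 - 4*n)² (T(f, n) = (-3 + n*(-4))² = (-3 - 4*n)²)
Z = 7232 (Z = 226*32 = 7232)
Z - T(138, F(V)) = 7232 - (3 + 4*(-5))² = 7232 - (3 - 20)² = 7232 - 1*(-17)² = 7232 - 1*289 = 7232 - 289 = 6943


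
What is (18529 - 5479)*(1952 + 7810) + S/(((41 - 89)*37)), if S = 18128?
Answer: 14140743967/111 ≈ 1.2739e+8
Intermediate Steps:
(18529 - 5479)*(1952 + 7810) + S/(((41 - 89)*37)) = (18529 - 5479)*(1952 + 7810) + 18128/(((41 - 89)*37)) = 13050*9762 + 18128/((-48*37)) = 127394100 + 18128/(-1776) = 127394100 + 18128*(-1/1776) = 127394100 - 1133/111 = 14140743967/111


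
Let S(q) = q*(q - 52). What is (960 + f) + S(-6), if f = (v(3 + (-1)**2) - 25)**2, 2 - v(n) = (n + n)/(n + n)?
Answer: 1884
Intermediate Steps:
v(n) = 1 (v(n) = 2 - (n + n)/(n + n) = 2 - 2*n/(2*n) = 2 - 2*n*1/(2*n) = 2 - 1*1 = 2 - 1 = 1)
S(q) = q*(-52 + q)
f = 576 (f = (1 - 25)**2 = (-24)**2 = 576)
(960 + f) + S(-6) = (960 + 576) - 6*(-52 - 6) = 1536 - 6*(-58) = 1536 + 348 = 1884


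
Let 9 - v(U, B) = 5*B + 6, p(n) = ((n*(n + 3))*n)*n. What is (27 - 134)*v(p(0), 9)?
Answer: 4494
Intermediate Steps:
p(n) = n**3*(3 + n) (p(n) = ((n*(3 + n))*n)*n = (n**2*(3 + n))*n = n**3*(3 + n))
v(U, B) = 3 - 5*B (v(U, B) = 9 - (5*B + 6) = 9 - (6 + 5*B) = 9 + (-6 - 5*B) = 3 - 5*B)
(27 - 134)*v(p(0), 9) = (27 - 134)*(3 - 5*9) = -107*(3 - 45) = -107*(-42) = 4494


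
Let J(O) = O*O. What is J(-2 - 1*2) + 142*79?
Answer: 11234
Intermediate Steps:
J(O) = O**2
J(-2 - 1*2) + 142*79 = (-2 - 1*2)**2 + 142*79 = (-2 - 2)**2 + 11218 = (-4)**2 + 11218 = 16 + 11218 = 11234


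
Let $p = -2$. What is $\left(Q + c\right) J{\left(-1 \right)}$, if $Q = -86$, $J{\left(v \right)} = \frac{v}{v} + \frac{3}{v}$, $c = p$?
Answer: $176$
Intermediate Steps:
$c = -2$
$J{\left(v \right)} = 1 + \frac{3}{v}$
$\left(Q + c\right) J{\left(-1 \right)} = \left(-86 - 2\right) \frac{3 - 1}{-1} = - 88 \left(\left(-1\right) 2\right) = \left(-88\right) \left(-2\right) = 176$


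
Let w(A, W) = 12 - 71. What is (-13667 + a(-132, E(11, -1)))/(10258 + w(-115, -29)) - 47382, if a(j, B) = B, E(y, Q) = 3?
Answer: -69037526/1457 ≈ -47383.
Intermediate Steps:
w(A, W) = -59
(-13667 + a(-132, E(11, -1)))/(10258 + w(-115, -29)) - 47382 = (-13667 + 3)/(10258 - 59) - 47382 = -13664/10199 - 47382 = -13664*1/10199 - 47382 = -1952/1457 - 47382 = -69037526/1457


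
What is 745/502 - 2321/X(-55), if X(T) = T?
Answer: 109647/2510 ≈ 43.684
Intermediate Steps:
745/502 - 2321/X(-55) = 745/502 - 2321/(-55) = 745*(1/502) - 2321*(-1/55) = 745/502 + 211/5 = 109647/2510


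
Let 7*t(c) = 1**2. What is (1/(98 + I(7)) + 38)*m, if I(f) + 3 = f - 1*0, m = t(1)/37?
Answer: 3877/26418 ≈ 0.14676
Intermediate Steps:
t(c) = 1/7 (t(c) = (1/7)*1**2 = (1/7)*1 = 1/7)
m = 1/259 (m = (1/7)/37 = (1/7)*(1/37) = 1/259 ≈ 0.0038610)
I(f) = -3 + f (I(f) = -3 + (f - 1*0) = -3 + (f + 0) = -3 + f)
(1/(98 + I(7)) + 38)*m = (1/(98 + (-3 + 7)) + 38)*(1/259) = (1/(98 + 4) + 38)*(1/259) = (1/102 + 38)*(1/259) = (3877/102)*(1/259) = 3877/26418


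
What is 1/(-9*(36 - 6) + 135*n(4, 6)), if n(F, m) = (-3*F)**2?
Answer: 1/19170 ≈ 5.2165e-5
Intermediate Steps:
n(F, m) = 9*F**2
1/(-9*(36 - 6) + 135*n(4, 6)) = 1/(-9*(36 - 6) + 135*(9*4**2)) = 1/(-9*30 + 135*(9*16)) = 1/(-270 + 135*144) = 1/(-270 + 19440) = 1/19170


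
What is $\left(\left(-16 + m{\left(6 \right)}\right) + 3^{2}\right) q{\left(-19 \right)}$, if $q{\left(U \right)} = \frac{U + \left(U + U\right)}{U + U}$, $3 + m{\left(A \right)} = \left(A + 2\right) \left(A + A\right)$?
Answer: $129$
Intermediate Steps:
$m{\left(A \right)} = -3 + 2 A \left(2 + A\right)$ ($m{\left(A \right)} = -3 + \left(A + 2\right) \left(A + A\right) = -3 + \left(2 + A\right) 2 A = -3 + 2 A \left(2 + A\right)$)
$q{\left(U \right)} = \frac{3}{2}$ ($q{\left(U \right)} = \frac{U + 2 U}{2 U} = 3 U \frac{1}{2 U} = \frac{3}{2}$)
$\left(\left(-16 + m{\left(6 \right)}\right) + 3^{2}\right) q{\left(-19 \right)} = \left(\left(-16 + \left(-3 + 2 \cdot 6^{2} + 4 \cdot 6\right)\right) + 3^{2}\right) \frac{3}{2} = \left(\left(-16 + \left(-3 + 2 \cdot 36 + 24\right)\right) + 9\right) \frac{3}{2} = \left(\left(-16 + \left(-3 + 72 + 24\right)\right) + 9\right) \frac{3}{2} = \left(\left(-16 + 93\right) + 9\right) \frac{3}{2} = \left(77 + 9\right) \frac{3}{2} = 86 \cdot \frac{3}{2} = 129$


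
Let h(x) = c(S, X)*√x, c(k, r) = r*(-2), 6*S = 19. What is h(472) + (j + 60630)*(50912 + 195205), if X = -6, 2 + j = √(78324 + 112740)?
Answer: 14921581476 + 24*√118 + 492234*√47766 ≈ 1.5029e+10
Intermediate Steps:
j = -2 + 2*√47766 (j = -2 + √(78324 + 112740) = -2 + √191064 = -2 + 2*√47766 ≈ 435.11)
S = 19/6 (S = (⅙)*19 = 19/6 ≈ 3.1667)
c(k, r) = -2*r
h(x) = 12*√x (h(x) = (-2*(-6))*√x = 12*√x)
h(472) + (j + 60630)*(50912 + 195205) = 12*√472 + ((-2 + 2*√47766) + 60630)*(50912 + 195205) = 12*(2*√118) + (60628 + 2*√47766)*246117 = 24*√118 + (14921581476 + 492234*√47766) = 14921581476 + 24*√118 + 492234*√47766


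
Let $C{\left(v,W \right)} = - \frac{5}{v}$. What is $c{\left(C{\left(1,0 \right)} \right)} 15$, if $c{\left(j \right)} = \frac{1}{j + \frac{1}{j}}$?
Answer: $- \frac{75}{26} \approx -2.8846$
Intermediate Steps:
$c{\left(C{\left(1,0 \right)} \right)} 15 = \frac{\left(-5\right) 1^{-1}}{1 + \left(- \frac{5}{1}\right)^{2}} \cdot 15 = \frac{\left(-5\right) 1}{1 + \left(\left(-5\right) 1\right)^{2}} \cdot 15 = - \frac{5}{1 + \left(-5\right)^{2}} \cdot 15 = - \frac{5}{1 + 25} \cdot 15 = - \frac{5}{26} \cdot 15 = \left(-5\right) \frac{1}{26} \cdot 15 = \left(- \frac{5}{26}\right) 15 = - \frac{75}{26}$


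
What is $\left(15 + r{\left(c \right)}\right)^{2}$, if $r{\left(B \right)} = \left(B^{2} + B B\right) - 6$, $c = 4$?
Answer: $1681$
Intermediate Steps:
$r{\left(B \right)} = -6 + 2 B^{2}$ ($r{\left(B \right)} = \left(B^{2} + B^{2}\right) - 6 = 2 B^{2} - 6 = -6 + 2 B^{2}$)
$\left(15 + r{\left(c \right)}\right)^{2} = \left(15 - \left(6 - 2 \cdot 4^{2}\right)\right)^{2} = \left(15 + \left(-6 + 2 \cdot 16\right)\right)^{2} = \left(15 + \left(-6 + 32\right)\right)^{2} = \left(15 + 26\right)^{2} = 41^{2} = 1681$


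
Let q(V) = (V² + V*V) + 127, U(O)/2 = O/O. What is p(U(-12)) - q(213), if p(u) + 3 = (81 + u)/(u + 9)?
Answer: -999465/11 ≈ -90861.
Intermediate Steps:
U(O) = 2 (U(O) = 2*(O/O) = 2*1 = 2)
p(u) = -3 + (81 + u)/(9 + u) (p(u) = -3 + (81 + u)/(u + 9) = -3 + (81 + u)/(9 + u))
q(V) = 127 + 2*V² (q(V) = (V² + V²) + 127 = 2*V² + 127 = 127 + 2*V²)
p(U(-12)) - q(213) = 2*(27 - 1*2)/(9 + 2) - (127 + 2*213²) = 2*(27 - 2)/11 - (127 + 2*45369) = 2*(1/11)*25 - (127 + 90738) = 50/11 - 1*90865 = 50/11 - 90865 = -999465/11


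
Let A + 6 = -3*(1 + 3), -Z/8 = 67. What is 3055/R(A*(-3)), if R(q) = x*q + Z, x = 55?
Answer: 3055/2434 ≈ 1.2551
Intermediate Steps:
Z = -536 (Z = -8*67 = -536)
A = -18 (A = -6 - 3*(1 + 3) = -6 - 3*4 = -6 - 12 = -18)
R(q) = -536 + 55*q (R(q) = 55*q - 536 = -536 + 55*q)
3055/R(A*(-3)) = 3055/(-536 + 55*(-18*(-3))) = 3055/(-536 + 55*54) = 3055/(-536 + 2970) = 3055/2434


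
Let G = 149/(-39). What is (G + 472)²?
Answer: 333391081/1521 ≈ 2.1919e+5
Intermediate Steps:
G = -149/39 (G = 149*(-1/39) = -149/39 ≈ -3.8205)
(G + 472)² = (-149/39 + 472)² = (18259/39)² = 333391081/1521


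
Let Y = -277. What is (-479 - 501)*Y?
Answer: 271460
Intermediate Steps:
(-479 - 501)*Y = (-479 - 501)*(-277) = -980*(-277) = 271460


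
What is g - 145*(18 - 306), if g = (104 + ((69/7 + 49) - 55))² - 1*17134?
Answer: 1776699/49 ≈ 36259.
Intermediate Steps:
g = -269541/49 (g = (104 + ((69*(⅐) + 49) - 55))² - 17134 = (104 + ((69/7 + 49) - 55))² - 17134 = (104 + (412/7 - 55))² - 17134 = (104 + 27/7)² - 17134 = (755/7)² - 17134 = 570025/49 - 17134 = -269541/49 ≈ -5500.8)
g - 145*(18 - 306) = -269541/49 - 145*(18 - 306) = -269541/49 - 145*(-288) = -269541/49 - 1*(-41760) = -269541/49 + 41760 = 1776699/49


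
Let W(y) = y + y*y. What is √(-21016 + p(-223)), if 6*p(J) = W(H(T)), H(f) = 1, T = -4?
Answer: I*√189141/3 ≈ 144.97*I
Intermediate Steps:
W(y) = y + y²
p(J) = ⅓ (p(J) = (1*(1 + 1))/6 = (1*2)/6 = (⅙)*2 = ⅓)
√(-21016 + p(-223)) = √(-21016 + ⅓) = √(-63047/3) = I*√189141/3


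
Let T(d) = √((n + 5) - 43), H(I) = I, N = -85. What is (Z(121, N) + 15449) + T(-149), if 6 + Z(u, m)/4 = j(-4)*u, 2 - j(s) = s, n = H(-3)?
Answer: 18329 + I*√41 ≈ 18329.0 + 6.4031*I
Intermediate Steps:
n = -3
j(s) = 2 - s
T(d) = I*√41 (T(d) = √((-3 + 5) - 43) = √(2 - 43) = √(-41) = I*√41)
Z(u, m) = -24 + 24*u (Z(u, m) = -24 + 4*((2 - 1*(-4))*u) = -24 + 4*((2 + 4)*u) = -24 + 4*(6*u) = -24 + 24*u)
(Z(121, N) + 15449) + T(-149) = ((-24 + 24*121) + 15449) + I*√41 = ((-24 + 2904) + 15449) + I*√41 = (2880 + 15449) + I*√41 = 18329 + I*√41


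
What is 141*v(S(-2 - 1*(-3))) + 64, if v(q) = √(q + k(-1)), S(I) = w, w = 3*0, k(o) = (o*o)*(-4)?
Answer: 64 + 282*I ≈ 64.0 + 282.0*I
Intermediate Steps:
k(o) = -4*o² (k(o) = o²*(-4) = -4*o²)
w = 0
S(I) = 0
v(q) = √(-4 + q) (v(q) = √(q - 4*(-1)²) = √(q - 4*1) = √(q - 4) = √(-4 + q))
141*v(S(-2 - 1*(-3))) + 64 = 141*√(-4 + 0) + 64 = 141*√(-4) + 64 = 141*(2*I) + 64 = 282*I + 64 = 64 + 282*I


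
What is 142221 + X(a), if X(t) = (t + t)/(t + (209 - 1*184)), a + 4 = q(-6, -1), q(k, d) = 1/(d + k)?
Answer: 10382104/73 ≈ 1.4222e+5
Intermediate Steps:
a = -29/7 (a = -4 + 1/(-1 - 6) = -4 + 1/(-7) = -4 - ⅐ = -29/7 ≈ -4.1429)
X(t) = 2*t/(25 + t) (X(t) = (2*t)/(t + (209 - 184)) = (2*t)/(t + 25) = (2*t)/(25 + t) = 2*t/(25 + t))
142221 + X(a) = 142221 + 2*(-29/7)/(25 - 29/7) = 142221 + 2*(-29/7)/(146/7) = 142221 + 2*(-29/7)*(7/146) = 142221 - 29/73 = 10382104/73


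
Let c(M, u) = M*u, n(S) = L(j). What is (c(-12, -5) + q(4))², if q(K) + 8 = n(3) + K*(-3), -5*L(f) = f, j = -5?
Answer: 1681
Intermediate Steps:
L(f) = -f/5
n(S) = 1 (n(S) = -⅕*(-5) = 1)
q(K) = -7 - 3*K (q(K) = -8 + (1 + K*(-3)) = -8 + (1 - 3*K) = -7 - 3*K)
(c(-12, -5) + q(4))² = (-12*(-5) + (-7 - 3*4))² = (60 + (-7 - 12))² = (60 - 19)² = 41² = 1681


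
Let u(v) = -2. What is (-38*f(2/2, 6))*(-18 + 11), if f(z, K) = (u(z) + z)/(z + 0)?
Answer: -266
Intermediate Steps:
f(z, K) = (-2 + z)/z (f(z, K) = (-2 + z)/(z + 0) = (-2 + z)/z)
(-38*f(2/2, 6))*(-18 + 11) = (-38*(-2 + 2/2)/(2/2))*(-18 + 11) = -38*(-2 + 2*(1/2))/(2*(1/2))*(-7) = -38*(-2 + 1)/1*(-7) = -38*(-1)*(-7) = 38*(-7) = -266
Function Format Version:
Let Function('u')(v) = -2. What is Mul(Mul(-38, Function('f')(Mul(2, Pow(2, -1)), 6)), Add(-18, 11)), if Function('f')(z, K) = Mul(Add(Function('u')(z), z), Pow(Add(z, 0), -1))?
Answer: -266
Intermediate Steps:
Function('f')(z, K) = Mul(Pow(z, -1), Add(-2, z)) (Function('f')(z, K) = Mul(Add(-2, z), Pow(Add(z, 0), -1)) = Mul(Add(-2, z), Pow(z, -1)) = Mul(Pow(z, -1), Add(-2, z)))
Mul(Mul(-38, Function('f')(Mul(2, Pow(2, -1)), 6)), Add(-18, 11)) = Mul(Mul(-38, Mul(Pow(Mul(2, Pow(2, -1)), -1), Add(-2, Mul(2, Pow(2, -1))))), Add(-18, 11)) = Mul(Mul(-38, Mul(Pow(Mul(2, Rational(1, 2)), -1), Add(-2, Mul(2, Rational(1, 2))))), -7) = Mul(Mul(-38, Mul(Pow(1, -1), Add(-2, 1))), -7) = Mul(Mul(-38, Mul(1, -1)), -7) = Mul(Mul(-38, -1), -7) = Mul(38, -7) = -266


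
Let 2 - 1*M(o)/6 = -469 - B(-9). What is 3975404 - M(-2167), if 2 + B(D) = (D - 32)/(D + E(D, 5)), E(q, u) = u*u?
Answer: 31780843/8 ≈ 3.9726e+6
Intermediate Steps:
E(q, u) = u²
B(D) = -2 + (-32 + D)/(25 + D) (B(D) = -2 + (D - 32)/(D + 5²) = -2 + (-32 + D)/(D + 25) = -2 + (-32 + D)/(25 + D))
M(o) = 22389/8 (M(o) = 12 - 6*(-469 - (-82 - 1*(-9))/(25 - 9)) = 12 - 6*(-469 - (-82 + 9)/16) = 12 - 6*(-469 - (-73)/16) = 12 - 6*(-469 - 1*(-73/16)) = 12 - 6*(-469 + 73/16) = 12 - 6*(-7431/16) = 12 + 22293/8 = 22389/8)
3975404 - M(-2167) = 3975404 - 1*22389/8 = 3975404 - 22389/8 = 31780843/8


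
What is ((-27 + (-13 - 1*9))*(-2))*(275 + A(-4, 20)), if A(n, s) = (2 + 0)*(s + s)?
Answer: 34790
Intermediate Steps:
A(n, s) = 4*s (A(n, s) = 2*(2*s) = 4*s)
((-27 + (-13 - 1*9))*(-2))*(275 + A(-4, 20)) = ((-27 + (-13 - 1*9))*(-2))*(275 + 4*20) = ((-27 + (-13 - 9))*(-2))*(275 + 80) = ((-27 - 22)*(-2))*355 = -49*(-2)*355 = 98*355 = 34790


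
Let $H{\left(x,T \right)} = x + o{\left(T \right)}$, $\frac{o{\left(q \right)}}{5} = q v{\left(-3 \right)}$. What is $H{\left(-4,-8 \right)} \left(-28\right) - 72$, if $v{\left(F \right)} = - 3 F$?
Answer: $10120$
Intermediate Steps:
$o{\left(q \right)} = 45 q$ ($o{\left(q \right)} = 5 q \left(\left(-3\right) \left(-3\right)\right) = 5 q 9 = 5 \cdot 9 q = 45 q$)
$H{\left(x,T \right)} = x + 45 T$
$H{\left(-4,-8 \right)} \left(-28\right) - 72 = \left(-4 + 45 \left(-8\right)\right) \left(-28\right) - 72 = \left(-4 - 360\right) \left(-28\right) - 72 = \left(-364\right) \left(-28\right) - 72 = 10192 - 72 = 10120$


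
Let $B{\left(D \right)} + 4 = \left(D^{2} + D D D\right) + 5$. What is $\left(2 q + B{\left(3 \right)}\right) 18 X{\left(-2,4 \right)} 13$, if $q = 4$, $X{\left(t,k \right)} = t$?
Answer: $-21060$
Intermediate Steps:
$B{\left(D \right)} = 1 + D^{2} + D^{3}$ ($B{\left(D \right)} = -4 + \left(\left(D^{2} + D D D\right) + 5\right) = -4 + \left(\left(D^{2} + D^{2} D\right) + 5\right) = -4 + \left(\left(D^{2} + D^{3}\right) + 5\right) = -4 + \left(5 + D^{2} + D^{3}\right) = 1 + D^{2} + D^{3}$)
$\left(2 q + B{\left(3 \right)}\right) 18 X{\left(-2,4 \right)} 13 = \left(2 \cdot 4 + \left(1 + 3^{2} + 3^{3}\right)\right) 18 \left(-2\right) 13 = \left(8 + \left(1 + 9 + 27\right)\right) \left(-36\right) 13 = \left(8 + 37\right) \left(-36\right) 13 = 45 \left(-36\right) 13 = \left(-1620\right) 13 = -21060$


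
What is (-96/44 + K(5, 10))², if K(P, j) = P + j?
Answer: 19881/121 ≈ 164.31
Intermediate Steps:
(-96/44 + K(5, 10))² = (-96/44 + (5 + 10))² = (-96*1/44 + 15)² = (-24/11 + 15)² = (141/11)² = 19881/121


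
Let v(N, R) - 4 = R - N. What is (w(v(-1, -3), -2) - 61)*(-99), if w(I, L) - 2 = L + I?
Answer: 5841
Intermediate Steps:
v(N, R) = 4 + R - N (v(N, R) = 4 + (R - N) = 4 + R - N)
w(I, L) = 2 + I + L (w(I, L) = 2 + (L + I) = 2 + (I + L) = 2 + I + L)
(w(v(-1, -3), -2) - 61)*(-99) = ((2 + (4 - 3 - 1*(-1)) - 2) - 61)*(-99) = ((2 + (4 - 3 + 1) - 2) - 61)*(-99) = ((2 + 2 - 2) - 61)*(-99) = (2 - 61)*(-99) = -59*(-99) = 5841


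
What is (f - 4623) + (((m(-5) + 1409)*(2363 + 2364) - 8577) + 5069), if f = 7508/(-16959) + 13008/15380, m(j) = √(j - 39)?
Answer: 433773175701668/65207355 + 9454*I*√11 ≈ 6.6522e+6 + 31355.0*I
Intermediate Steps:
m(j) = √(-39 + j)
f = 26282408/65207355 (f = 7508*(-1/16959) + 13008*(1/15380) = -7508/16959 + 3252/3845 = 26282408/65207355 ≈ 0.40306)
(f - 4623) + (((m(-5) + 1409)*(2363 + 2364) - 8577) + 5069) = (26282408/65207355 - 4623) + (((√(-39 - 5) + 1409)*(2363 + 2364) - 8577) + 5069) = -301427319757/65207355 + (((√(-44) + 1409)*4727 - 8577) + 5069) = -301427319757/65207355 + (((2*I*√11 + 1409)*4727 - 8577) + 5069) = -301427319757/65207355 + (((1409 + 2*I*√11)*4727 - 8577) + 5069) = -301427319757/65207355 + (((6660343 + 9454*I*√11) - 8577) + 5069) = -301427319757/65207355 + ((6651766 + 9454*I*√11) + 5069) = -301427319757/65207355 + (6656835 + 9454*I*√11) = 433773175701668/65207355 + 9454*I*√11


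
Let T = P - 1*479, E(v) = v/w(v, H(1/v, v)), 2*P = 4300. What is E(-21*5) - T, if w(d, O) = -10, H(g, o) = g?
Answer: -3321/2 ≈ -1660.5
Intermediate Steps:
P = 2150 (P = (½)*4300 = 2150)
E(v) = -v/10 (E(v) = v/(-10) = v*(-⅒) = -v/10)
T = 1671 (T = 2150 - 1*479 = 2150 - 479 = 1671)
E(-21*5) - T = -(-21)*5/10 - 1*1671 = -⅒*(-105) - 1671 = 21/2 - 1671 = -3321/2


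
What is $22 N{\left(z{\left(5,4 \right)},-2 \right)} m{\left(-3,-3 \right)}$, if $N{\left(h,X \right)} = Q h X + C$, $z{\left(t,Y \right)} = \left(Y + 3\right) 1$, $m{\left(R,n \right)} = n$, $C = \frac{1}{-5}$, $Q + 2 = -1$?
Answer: $- \frac{13794}{5} \approx -2758.8$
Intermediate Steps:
$Q = -3$ ($Q = -2 - 1 = -3$)
$C = - \frac{1}{5} \approx -0.2$
$z{\left(t,Y \right)} = 3 + Y$ ($z{\left(t,Y \right)} = \left(3 + Y\right) 1 = 3 + Y$)
$N{\left(h,X \right)} = - \frac{1}{5} - 3 X h$ ($N{\left(h,X \right)} = - 3 h X - \frac{1}{5} = - 3 X h - \frac{1}{5} = - \frac{1}{5} - 3 X h$)
$22 N{\left(z{\left(5,4 \right)},-2 \right)} m{\left(-3,-3 \right)} = 22 \left(- \frac{1}{5} - - 6 \left(3 + 4\right)\right) \left(-3\right) = 22 \left(- \frac{1}{5} - \left(-6\right) 7\right) \left(-3\right) = 22 \left(- \frac{1}{5} + 42\right) \left(-3\right) = 22 \cdot \frac{209}{5} \left(-3\right) = \frac{4598}{5} \left(-3\right) = - \frac{13794}{5}$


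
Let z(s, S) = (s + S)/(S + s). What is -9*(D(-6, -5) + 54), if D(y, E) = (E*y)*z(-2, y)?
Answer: -756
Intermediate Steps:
z(s, S) = 1 (z(s, S) = (S + s)/(S + s) = 1)
D(y, E) = E*y (D(y, E) = (E*y)*1 = E*y)
-9*(D(-6, -5) + 54) = -9*(-5*(-6) + 54) = -9*(30 + 54) = -9*84 = -756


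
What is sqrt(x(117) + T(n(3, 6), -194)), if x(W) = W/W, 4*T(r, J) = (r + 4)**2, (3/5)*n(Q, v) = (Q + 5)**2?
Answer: sqrt(27565)/3 ≈ 55.342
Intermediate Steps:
n(Q, v) = 5*(5 + Q)**2/3 (n(Q, v) = 5*(Q + 5)**2/3 = 5*(5 + Q)**2/3)
T(r, J) = (4 + r)**2/4 (T(r, J) = (r + 4)**2/4 = (4 + r)**2/4)
x(W) = 1
sqrt(x(117) + T(n(3, 6), -194)) = sqrt(1 + (4 + 5*(5 + 3)**2/3)**2/4) = sqrt(1 + (4 + (5/3)*8**2)**2/4) = sqrt(1 + (4 + (5/3)*64)**2/4) = sqrt(1 + (4 + 320/3)**2/4) = sqrt(1 + (332/3)**2/4) = sqrt(1 + (1/4)*(110224/9)) = sqrt(1 + 27556/9) = sqrt(27565/9) = sqrt(27565)/3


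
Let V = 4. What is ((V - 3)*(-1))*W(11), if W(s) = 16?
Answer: -16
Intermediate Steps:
((V - 3)*(-1))*W(11) = ((4 - 3)*(-1))*16 = (1*(-1))*16 = -1*16 = -16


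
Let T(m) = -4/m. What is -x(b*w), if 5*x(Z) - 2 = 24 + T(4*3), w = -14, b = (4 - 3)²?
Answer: -77/15 ≈ -5.1333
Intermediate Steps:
b = 1 (b = 1² = 1)
x(Z) = 77/15 (x(Z) = ⅖ + (24 - 4/(4*3))/5 = ⅖ + (24 - 4/12)/5 = ⅖ + (24 - 4*1/12)/5 = ⅖ + (24 - ⅓)/5 = ⅖ + (⅕)*(71/3) = ⅖ + 71/15 = 77/15)
-x(b*w) = -1*77/15 = -77/15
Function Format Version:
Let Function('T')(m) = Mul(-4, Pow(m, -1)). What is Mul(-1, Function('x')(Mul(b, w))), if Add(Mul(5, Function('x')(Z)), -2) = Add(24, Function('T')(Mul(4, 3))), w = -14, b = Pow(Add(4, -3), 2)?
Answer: Rational(-77, 15) ≈ -5.1333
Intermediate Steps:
b = 1 (b = Pow(1, 2) = 1)
Function('x')(Z) = Rational(77, 15) (Function('x')(Z) = Add(Rational(2, 5), Mul(Rational(1, 5), Add(24, Mul(-4, Pow(Mul(4, 3), -1))))) = Add(Rational(2, 5), Mul(Rational(1, 5), Add(24, Mul(-4, Pow(12, -1))))) = Add(Rational(2, 5), Mul(Rational(1, 5), Add(24, Mul(-4, Rational(1, 12))))) = Add(Rational(2, 5), Mul(Rational(1, 5), Add(24, Rational(-1, 3)))) = Add(Rational(2, 5), Mul(Rational(1, 5), Rational(71, 3))) = Add(Rational(2, 5), Rational(71, 15)) = Rational(77, 15))
Mul(-1, Function('x')(Mul(b, w))) = Mul(-1, Rational(77, 15)) = Rational(-77, 15)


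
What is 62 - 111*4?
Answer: -382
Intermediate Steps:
62 - 111*4 = 62 - 444 = -382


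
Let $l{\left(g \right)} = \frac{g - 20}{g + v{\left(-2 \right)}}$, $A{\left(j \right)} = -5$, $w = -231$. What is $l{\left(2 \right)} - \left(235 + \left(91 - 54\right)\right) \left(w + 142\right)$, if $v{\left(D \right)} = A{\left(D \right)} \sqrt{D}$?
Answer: $\frac{72622}{3} - \frac{5 i \sqrt{2}}{3} \approx 24207.0 - 2.357 i$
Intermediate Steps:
$v{\left(D \right)} = - 5 \sqrt{D}$
$l{\left(g \right)} = \frac{-20 + g}{g - 5 i \sqrt{2}}$ ($l{\left(g \right)} = \frac{g - 20}{g - 5 \sqrt{-2}} = \frac{-20 + g}{g - 5 i \sqrt{2}}$)
$l{\left(2 \right)} - \left(235 + \left(91 - 54\right)\right) \left(w + 142\right) = \frac{-20 + 2}{2 - 5 i \sqrt{2}} - \left(235 + \left(91 - 54\right)\right) \left(-231 + 142\right) = \frac{1}{2 - 5 i \sqrt{2}} \left(-18\right) - \left(235 + \left(91 - 54\right)\right) \left(-89\right) = - \frac{18}{2 - 5 i \sqrt{2}} - \left(235 + 37\right) \left(-89\right) = - \frac{18}{2 - 5 i \sqrt{2}} - 272 \left(-89\right) = - \frac{18}{2 - 5 i \sqrt{2}} - -24208 = - \frac{18}{2 - 5 i \sqrt{2}} + 24208 = 24208 - \frac{18}{2 - 5 i \sqrt{2}}$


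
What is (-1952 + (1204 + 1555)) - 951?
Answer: -144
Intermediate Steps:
(-1952 + (1204 + 1555)) - 951 = (-1952 + 2759) - 951 = 807 - 951 = -144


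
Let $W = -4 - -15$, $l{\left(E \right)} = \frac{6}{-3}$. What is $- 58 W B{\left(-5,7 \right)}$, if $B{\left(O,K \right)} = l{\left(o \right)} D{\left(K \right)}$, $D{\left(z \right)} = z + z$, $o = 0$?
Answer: $17864$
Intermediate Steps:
$D{\left(z \right)} = 2 z$
$l{\left(E \right)} = -2$ ($l{\left(E \right)} = 6 \left(- \frac{1}{3}\right) = -2$)
$B{\left(O,K \right)} = - 4 K$ ($B{\left(O,K \right)} = - 2 \cdot 2 K = - 4 K$)
$W = 11$ ($W = -4 + 15 = 11$)
$- 58 W B{\left(-5,7 \right)} = \left(-58\right) 11 \left(\left(-4\right) 7\right) = \left(-638\right) \left(-28\right) = 17864$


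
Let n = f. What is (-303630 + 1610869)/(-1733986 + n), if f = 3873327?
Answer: 42169/69011 ≈ 0.61105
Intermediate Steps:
n = 3873327
(-303630 + 1610869)/(-1733986 + n) = (-303630 + 1610869)/(-1733986 + 3873327) = 1307239/2139341 = 1307239*(1/2139341) = 42169/69011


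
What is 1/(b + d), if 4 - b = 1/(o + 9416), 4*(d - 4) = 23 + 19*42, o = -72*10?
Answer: 8696/1854421 ≈ 0.0046893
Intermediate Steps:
o = -720
d = 837/4 (d = 4 + (23 + 19*42)/4 = 4 + (23 + 798)/4 = 4 + (¼)*821 = 4 + 821/4 = 837/4 ≈ 209.25)
b = 34783/8696 (b = 4 - 1/(-720 + 9416) = 4 - 1/8696 = 34783/8696 ≈ 3.9999)
1/(b + d) = 1/(34783/8696 + 837/4) = 1/(1854421/8696) = 8696/1854421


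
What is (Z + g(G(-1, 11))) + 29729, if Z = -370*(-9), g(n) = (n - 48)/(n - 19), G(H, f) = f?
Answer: 264509/8 ≈ 33064.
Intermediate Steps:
g(n) = (-48 + n)/(-19 + n)
Z = 3330
(Z + g(G(-1, 11))) + 29729 = (3330 + (-48 + 11)/(-19 + 11)) + 29729 = (3330 - 37/(-8)) + 29729 = (3330 - ⅛*(-37)) + 29729 = (3330 + 37/8) + 29729 = 26677/8 + 29729 = 264509/8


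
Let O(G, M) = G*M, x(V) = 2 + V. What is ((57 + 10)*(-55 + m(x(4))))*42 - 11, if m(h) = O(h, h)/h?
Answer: -137897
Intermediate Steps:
m(h) = h (m(h) = (h*h)/h = h²/h = h)
((57 + 10)*(-55 + m(x(4))))*42 - 11 = ((57 + 10)*(-55 + (2 + 4)))*42 - 11 = (67*(-55 + 6))*42 - 11 = (67*(-49))*42 - 11 = -3283*42 - 11 = -137886 - 11 = -137897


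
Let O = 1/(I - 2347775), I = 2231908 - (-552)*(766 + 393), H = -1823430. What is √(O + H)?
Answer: 17*I*√1731767989763161/523901 ≈ 1350.3*I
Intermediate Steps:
I = 2871676 (I = 2231908 - (-552)*1159 = 2231908 - 1*(-639768) = 2231908 + 639768 = 2871676)
O = 1/523901 (O = 1/(2871676 - 2347775) = 1/523901 ≈ 1.9088e-6)
√(O + H) = √(1/523901 - 1823430) = √(-955296800429/523901) = 17*I*√1731767989763161/523901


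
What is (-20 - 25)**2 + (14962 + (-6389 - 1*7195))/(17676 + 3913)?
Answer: 43719103/21589 ≈ 2025.1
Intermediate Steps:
(-20 - 25)**2 + (14962 + (-6389 - 1*7195))/(17676 + 3913) = (-45)**2 + (14962 + (-6389 - 7195))/21589 = 2025 + (14962 - 13584)*(1/21589) = 2025 + 1378*(1/21589) = 2025 + 1378/21589 = 43719103/21589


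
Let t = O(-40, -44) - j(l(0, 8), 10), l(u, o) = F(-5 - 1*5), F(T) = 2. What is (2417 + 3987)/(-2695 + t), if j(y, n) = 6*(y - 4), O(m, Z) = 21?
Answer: -3202/1331 ≈ -2.4057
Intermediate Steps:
l(u, o) = 2
j(y, n) = -24 + 6*y (j(y, n) = 6*(-4 + y) = -24 + 6*y)
t = 33 (t = 21 - (-24 + 6*2) = 21 - (-24 + 12) = 21 - 1*(-12) = 21 + 12 = 33)
(2417 + 3987)/(-2695 + t) = (2417 + 3987)/(-2695 + 33) = 6404/(-2662) = 6404*(-1/2662) = -3202/1331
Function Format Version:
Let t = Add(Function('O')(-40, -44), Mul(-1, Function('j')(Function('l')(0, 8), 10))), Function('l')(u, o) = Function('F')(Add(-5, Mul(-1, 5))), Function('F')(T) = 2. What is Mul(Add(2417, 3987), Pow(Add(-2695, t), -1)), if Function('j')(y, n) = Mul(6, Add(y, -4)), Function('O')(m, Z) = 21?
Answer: Rational(-3202, 1331) ≈ -2.4057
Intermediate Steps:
Function('l')(u, o) = 2
Function('j')(y, n) = Add(-24, Mul(6, y)) (Function('j')(y, n) = Mul(6, Add(-4, y)) = Add(-24, Mul(6, y)))
t = 33 (t = Add(21, Mul(-1, Add(-24, Mul(6, 2)))) = Add(21, Mul(-1, Add(-24, 12))) = Add(21, Mul(-1, -12)) = Add(21, 12) = 33)
Mul(Add(2417, 3987), Pow(Add(-2695, t), -1)) = Mul(Add(2417, 3987), Pow(Add(-2695, 33), -1)) = Mul(6404, Pow(-2662, -1)) = Mul(6404, Rational(-1, 2662)) = Rational(-3202, 1331)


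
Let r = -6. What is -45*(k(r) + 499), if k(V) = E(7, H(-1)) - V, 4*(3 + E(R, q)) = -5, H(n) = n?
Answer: -90135/4 ≈ -22534.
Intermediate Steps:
E(R, q) = -17/4 (E(R, q) = -3 + (¼)*(-5) = -3 - 5/4 = -17/4)
k(V) = -17/4 - V
-45*(k(r) + 499) = -45*((-17/4 - 1*(-6)) + 499) = -45*((-17/4 + 6) + 499) = -45*(7/4 + 499) = -45*2003/4 = -90135/4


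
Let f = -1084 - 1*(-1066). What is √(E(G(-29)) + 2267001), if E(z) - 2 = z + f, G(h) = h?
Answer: 6*√62971 ≈ 1505.6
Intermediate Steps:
f = -18 (f = -1084 + 1066 = -18)
E(z) = -16 + z (E(z) = 2 + (z - 18) = 2 + (-18 + z) = -16 + z)
√(E(G(-29)) + 2267001) = √((-16 - 29) + 2267001) = √(-45 + 2267001) = √2266956 = 6*√62971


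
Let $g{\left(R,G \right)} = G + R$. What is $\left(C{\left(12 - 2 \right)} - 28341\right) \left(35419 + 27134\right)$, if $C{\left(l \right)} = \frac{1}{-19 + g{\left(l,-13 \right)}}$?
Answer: $- \frac{39001983159}{22} \approx -1.7728 \cdot 10^{9}$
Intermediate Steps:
$C{\left(l \right)} = \frac{1}{-32 + l}$ ($C{\left(l \right)} = \frac{1}{-19 + \left(-13 + l\right)} = \frac{1}{-32 + l}$)
$\left(C{\left(12 - 2 \right)} - 28341\right) \left(35419 + 27134\right) = \left(\frac{1}{-32 + \left(12 - 2\right)} - 28341\right) \left(35419 + 27134\right) = \left(\frac{1}{-32 + 10} - 28341\right) 62553 = \left(\frac{1}{-22} - 28341\right) 62553 = \left(- \frac{1}{22} - 28341\right) 62553 = \left(- \frac{623503}{22}\right) 62553 = - \frac{39001983159}{22}$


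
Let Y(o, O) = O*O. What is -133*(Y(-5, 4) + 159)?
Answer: -23275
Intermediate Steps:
Y(o, O) = O**2
-133*(Y(-5, 4) + 159) = -133*(4**2 + 159) = -133*(16 + 159) = -133*175 = -23275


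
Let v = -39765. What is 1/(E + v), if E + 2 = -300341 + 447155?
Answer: 1/107047 ≈ 9.3417e-6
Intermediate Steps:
E = 146812 (E = -2 + (-300341 + 447155) = -2 + 146814 = 146812)
1/(E + v) = 1/(146812 - 39765) = 1/107047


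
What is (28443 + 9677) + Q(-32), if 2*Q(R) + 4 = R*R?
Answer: 38630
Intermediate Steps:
Q(R) = -2 + R²/2 (Q(R) = -2 + (R*R)/2 = -2 + R²/2)
(28443 + 9677) + Q(-32) = (28443 + 9677) + (-2 + (½)*(-32)²) = 38120 + (-2 + (½)*1024) = 38120 + (-2 + 512) = 38120 + 510 = 38630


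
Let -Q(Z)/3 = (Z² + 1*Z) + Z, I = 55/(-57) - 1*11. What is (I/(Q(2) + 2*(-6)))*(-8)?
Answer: -1364/513 ≈ -2.6589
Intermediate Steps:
I = -682/57 (I = 55*(-1/57) - 11 = -55/57 - 11 = -682/57 ≈ -11.965)
Q(Z) = -6*Z - 3*Z² (Q(Z) = -3*((Z² + 1*Z) + Z) = -3*((Z² + Z) + Z) = -3*((Z + Z²) + Z) = -3*(Z² + 2*Z) = -6*Z - 3*Z²)
(I/(Q(2) + 2*(-6)))*(-8) = -682/(57*(-3*2*(2 + 2) + 2*(-6)))*(-8) = -682/(57*(-3*2*4 - 12))*(-8) = -682/(57*(-24 - 12))*(-8) = -682/57/(-36)*(-8) = -682/57*(-1/36)*(-8) = (341/1026)*(-8) = -1364/513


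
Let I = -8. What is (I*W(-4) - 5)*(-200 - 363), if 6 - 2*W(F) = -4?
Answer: 25335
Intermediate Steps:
W(F) = 5 (W(F) = 3 - ½*(-4) = 3 + 2 = 5)
(I*W(-4) - 5)*(-200 - 363) = (-8*5 - 5)*(-200 - 363) = (-40 - 5)*(-563) = -45*(-563) = 25335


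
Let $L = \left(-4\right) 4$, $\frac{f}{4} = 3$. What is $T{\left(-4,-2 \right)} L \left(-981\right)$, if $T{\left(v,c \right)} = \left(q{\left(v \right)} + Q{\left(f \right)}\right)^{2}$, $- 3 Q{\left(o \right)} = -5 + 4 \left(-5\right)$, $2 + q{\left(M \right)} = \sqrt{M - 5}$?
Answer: $488320 + 596448 i \approx 4.8832 \cdot 10^{5} + 5.9645 \cdot 10^{5} i$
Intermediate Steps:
$f = 12$ ($f = 4 \cdot 3 = 12$)
$L = -16$
$q{\left(M \right)} = -2 + \sqrt{-5 + M}$ ($q{\left(M \right)} = -2 + \sqrt{M - 5} = -2 + \sqrt{-5 + M}$)
$Q{\left(o \right)} = \frac{25}{3}$ ($Q{\left(o \right)} = - \frac{-5 + 4 \left(-5\right)}{3} = - \frac{-5 - 20}{3} = \left(- \frac{1}{3}\right) \left(-25\right) = \frac{25}{3}$)
$T{\left(v,c \right)} = \left(\frac{19}{3} + \sqrt{-5 + v}\right)^{2}$ ($T{\left(v,c \right)} = \left(\left(-2 + \sqrt{-5 + v}\right) + \frac{25}{3}\right)^{2} = \left(\frac{19}{3} + \sqrt{-5 + v}\right)^{2}$)
$T{\left(-4,-2 \right)} L \left(-981\right) = \frac{\left(19 + 3 \sqrt{-5 - 4}\right)^{2}}{9} \left(-16\right) \left(-981\right) = \frac{\left(19 + 3 \sqrt{-9}\right)^{2}}{9} \left(-16\right) \left(-981\right) = \frac{\left(19 + 3 \cdot 3 i\right)^{2}}{9} \left(-16\right) \left(-981\right) = \frac{\left(19 + 9 i\right)^{2}}{9} \left(-16\right) \left(-981\right) = - \frac{16 \left(19 + 9 i\right)^{2}}{9} \left(-981\right) = 1744 \left(19 + 9 i\right)^{2}$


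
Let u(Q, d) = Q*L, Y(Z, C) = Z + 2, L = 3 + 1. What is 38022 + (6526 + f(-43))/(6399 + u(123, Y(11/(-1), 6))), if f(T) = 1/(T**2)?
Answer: 484467820673/12741459 ≈ 38023.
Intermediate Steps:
L = 4
Y(Z, C) = 2 + Z
f(T) = T**(-2)
u(Q, d) = 4*Q (u(Q, d) = Q*4 = 4*Q)
38022 + (6526 + f(-43))/(6399 + u(123, Y(11/(-1), 6))) = 38022 + (6526 + (-43)**(-2))/(6399 + 4*123) = 38022 + (6526 + 1/1849)/(6399 + 492) = 38022 + (12066575/1849)/6891 = 38022 + (12066575/1849)*(1/6891) = 38022 + 12066575/12741459 = 484467820673/12741459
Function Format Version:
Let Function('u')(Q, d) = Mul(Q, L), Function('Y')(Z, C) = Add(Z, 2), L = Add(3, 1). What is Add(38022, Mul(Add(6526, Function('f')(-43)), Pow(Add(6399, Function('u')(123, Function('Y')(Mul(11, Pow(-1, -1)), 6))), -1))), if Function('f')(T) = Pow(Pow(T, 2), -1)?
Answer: Rational(484467820673, 12741459) ≈ 38023.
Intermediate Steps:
L = 4
Function('Y')(Z, C) = Add(2, Z)
Function('f')(T) = Pow(T, -2)
Function('u')(Q, d) = Mul(4, Q) (Function('u')(Q, d) = Mul(Q, 4) = Mul(4, Q))
Add(38022, Mul(Add(6526, Function('f')(-43)), Pow(Add(6399, Function('u')(123, Function('Y')(Mul(11, Pow(-1, -1)), 6))), -1))) = Add(38022, Mul(Add(6526, Pow(-43, -2)), Pow(Add(6399, Mul(4, 123)), -1))) = Add(38022, Mul(Add(6526, Rational(1, 1849)), Pow(Add(6399, 492), -1))) = Add(38022, Mul(Rational(12066575, 1849), Pow(6891, -1))) = Add(38022, Mul(Rational(12066575, 1849), Rational(1, 6891))) = Add(38022, Rational(12066575, 12741459)) = Rational(484467820673, 12741459)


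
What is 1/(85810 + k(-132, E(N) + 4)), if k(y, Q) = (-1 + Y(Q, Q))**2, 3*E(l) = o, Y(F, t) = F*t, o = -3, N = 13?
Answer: 1/85874 ≈ 1.1645e-5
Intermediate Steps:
E(l) = -1 (E(l) = (1/3)*(-3) = -1)
k(y, Q) = (-1 + Q**2)**2 (k(y, Q) = (-1 + Q*Q)**2 = (-1 + Q**2)**2)
1/(85810 + k(-132, E(N) + 4)) = 1/(85810 + (-1 + (-1 + 4)**2)**2) = 1/(85810 + (-1 + 3**2)**2) = 1/(85810 + (-1 + 9)**2) = 1/(85810 + 8**2) = 1/(85810 + 64) = 1/85874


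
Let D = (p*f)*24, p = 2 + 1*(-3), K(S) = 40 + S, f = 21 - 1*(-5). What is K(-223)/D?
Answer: 61/208 ≈ 0.29327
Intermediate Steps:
f = 26 (f = 21 + 5 = 26)
p = -1 (p = 2 - 3 = -1)
D = -624 (D = -1*26*24 = -26*24 = -624)
K(-223)/D = (40 - 223)/(-624) = -183*(-1/624) = 61/208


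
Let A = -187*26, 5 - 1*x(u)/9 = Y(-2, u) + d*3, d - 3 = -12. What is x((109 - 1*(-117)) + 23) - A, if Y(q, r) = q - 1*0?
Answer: 5168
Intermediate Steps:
d = -9 (d = 3 - 12 = -9)
Y(q, r) = q (Y(q, r) = q + 0 = q)
x(u) = 306 (x(u) = 45 - 9*(-2 - 9*3) = 45 - 9*(-2 - 27) = 45 - 9*(-29) = 45 + 261 = 306)
A = -4862
x((109 - 1*(-117)) + 23) - A = 306 - 1*(-4862) = 306 + 4862 = 5168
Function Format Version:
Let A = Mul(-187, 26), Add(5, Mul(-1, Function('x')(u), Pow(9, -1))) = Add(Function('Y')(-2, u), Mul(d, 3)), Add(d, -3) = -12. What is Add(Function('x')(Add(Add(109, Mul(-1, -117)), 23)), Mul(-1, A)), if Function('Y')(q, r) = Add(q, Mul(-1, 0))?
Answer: 5168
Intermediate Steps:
d = -9 (d = Add(3, -12) = -9)
Function('Y')(q, r) = q (Function('Y')(q, r) = Add(q, 0) = q)
Function('x')(u) = 306 (Function('x')(u) = Add(45, Mul(-9, Add(-2, Mul(-9, 3)))) = Add(45, Mul(-9, Add(-2, -27))) = Add(45, Mul(-9, -29)) = Add(45, 261) = 306)
A = -4862
Add(Function('x')(Add(Add(109, Mul(-1, -117)), 23)), Mul(-1, A)) = Add(306, Mul(-1, -4862)) = Add(306, 4862) = 5168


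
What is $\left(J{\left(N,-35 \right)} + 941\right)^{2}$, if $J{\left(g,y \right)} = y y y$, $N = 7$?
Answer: $1758460356$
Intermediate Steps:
$J{\left(g,y \right)} = y^{3}$ ($J{\left(g,y \right)} = y^{2} y = y^{3}$)
$\left(J{\left(N,-35 \right)} + 941\right)^{2} = \left(\left(-35\right)^{3} + 941\right)^{2} = \left(-42875 + 941\right)^{2} = \left(-41934\right)^{2} = 1758460356$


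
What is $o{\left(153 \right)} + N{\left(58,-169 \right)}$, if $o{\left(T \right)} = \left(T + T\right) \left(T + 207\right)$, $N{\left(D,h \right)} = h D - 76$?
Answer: $100282$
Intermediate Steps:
$N{\left(D,h \right)} = -76 + D h$ ($N{\left(D,h \right)} = D h - 76 = -76 + D h$)
$o{\left(T \right)} = 2 T \left(207 + T\right)$
$o{\left(153 \right)} + N{\left(58,-169 \right)} = 2 \cdot 153 \left(207 + 153\right) + \left(-76 + 58 \left(-169\right)\right) = 2 \cdot 153 \cdot 360 - 9878 = 110160 - 9878 = 100282$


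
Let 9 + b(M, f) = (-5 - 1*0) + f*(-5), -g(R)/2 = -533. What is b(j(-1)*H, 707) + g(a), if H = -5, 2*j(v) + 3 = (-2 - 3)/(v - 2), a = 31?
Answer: -2483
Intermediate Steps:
g(R) = 1066 (g(R) = -2*(-533) = 1066)
j(v) = -3/2 - 5/(2*(-2 + v)) (j(v) = -3/2 + ((-2 - 3)/(v - 2))/2 = -3/2 + (-5/(-2 + v))/2 = -3/2 - 5/(2*(-2 + v)))
b(M, f) = -14 - 5*f (b(M, f) = -9 + ((-5 - 1*0) + f*(-5)) = -9 + ((-5 + 0) - 5*f) = -9 + (-5 - 5*f) = -14 - 5*f)
b(j(-1)*H, 707) + g(a) = (-14 - 5*707) + 1066 = (-14 - 3535) + 1066 = -3549 + 1066 = -2483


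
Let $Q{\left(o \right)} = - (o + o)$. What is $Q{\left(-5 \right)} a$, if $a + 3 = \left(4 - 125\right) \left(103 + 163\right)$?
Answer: $-321890$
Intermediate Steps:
$Q{\left(o \right)} = - 2 o$
$a = -32189$ ($a = -3 + \left(4 - 125\right) \left(103 + 163\right) = -3 - 32186 = -32189$)
$Q{\left(-5 \right)} a = \left(-2\right) \left(-5\right) \left(-32189\right) = 10 \left(-32189\right) = -321890$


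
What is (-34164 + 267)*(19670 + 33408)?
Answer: -1799184966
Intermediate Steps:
(-34164 + 267)*(19670 + 33408) = -33897*53078 = -1799184966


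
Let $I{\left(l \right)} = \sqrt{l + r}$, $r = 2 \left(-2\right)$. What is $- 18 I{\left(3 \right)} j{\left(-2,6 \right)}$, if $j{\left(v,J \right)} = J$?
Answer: $- 108 i \approx - 108.0 i$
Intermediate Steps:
$r = -4$
$I{\left(l \right)} = \sqrt{-4 + l}$ ($I{\left(l \right)} = \sqrt{l - 4} = \sqrt{-4 + l}$)
$- 18 I{\left(3 \right)} j{\left(-2,6 \right)} = - 18 \sqrt{-4 + 3} \cdot 6 = - 18 \sqrt{-1} \cdot 6 = - 18 i 6 = - 108 i$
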